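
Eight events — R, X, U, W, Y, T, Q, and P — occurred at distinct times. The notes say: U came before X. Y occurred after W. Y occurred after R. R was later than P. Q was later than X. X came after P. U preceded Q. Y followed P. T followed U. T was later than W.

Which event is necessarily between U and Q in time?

Tracing the constraints gives U → X → Q, so X sits after U and before Q.
No other event is forced both after U and before Q.

X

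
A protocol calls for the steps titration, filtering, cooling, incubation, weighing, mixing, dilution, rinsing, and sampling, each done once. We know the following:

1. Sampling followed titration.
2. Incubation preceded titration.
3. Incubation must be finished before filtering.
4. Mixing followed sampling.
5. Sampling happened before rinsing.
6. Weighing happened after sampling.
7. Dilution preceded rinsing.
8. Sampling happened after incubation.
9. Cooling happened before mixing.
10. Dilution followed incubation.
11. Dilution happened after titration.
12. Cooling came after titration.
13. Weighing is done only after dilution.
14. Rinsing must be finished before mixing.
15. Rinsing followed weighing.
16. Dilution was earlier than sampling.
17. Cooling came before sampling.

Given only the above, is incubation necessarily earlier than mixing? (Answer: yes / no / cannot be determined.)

Chain the constraints: incubation → sampling → mixing. Each link is directly stated, so incubation comes before mixing.

yes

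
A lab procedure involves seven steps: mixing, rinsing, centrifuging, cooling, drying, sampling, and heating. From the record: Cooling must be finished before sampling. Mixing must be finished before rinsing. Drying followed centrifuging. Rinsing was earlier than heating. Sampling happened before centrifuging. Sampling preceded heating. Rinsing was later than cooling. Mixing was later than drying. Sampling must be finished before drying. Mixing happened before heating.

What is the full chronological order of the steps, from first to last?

cooling, sampling, centrifuging, drying, mixing, rinsing, heating

The constraints fix every adjacent pair, so only one ordering works:
cooling → sampling → centrifuging → drying → mixing → rinsing → heating.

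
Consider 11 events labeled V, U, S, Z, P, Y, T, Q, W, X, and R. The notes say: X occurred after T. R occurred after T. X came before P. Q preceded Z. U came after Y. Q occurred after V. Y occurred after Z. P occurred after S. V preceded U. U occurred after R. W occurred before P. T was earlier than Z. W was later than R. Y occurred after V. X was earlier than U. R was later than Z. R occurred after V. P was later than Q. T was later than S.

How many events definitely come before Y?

Directly stated before Y: V and Z.
Q reaches Y via Q → Z → Y.
S reaches Y via S → T → Z → Y.
T reaches Y via T → Z → Y.
That's Q, S, T, V, and Z — 5 in all.

5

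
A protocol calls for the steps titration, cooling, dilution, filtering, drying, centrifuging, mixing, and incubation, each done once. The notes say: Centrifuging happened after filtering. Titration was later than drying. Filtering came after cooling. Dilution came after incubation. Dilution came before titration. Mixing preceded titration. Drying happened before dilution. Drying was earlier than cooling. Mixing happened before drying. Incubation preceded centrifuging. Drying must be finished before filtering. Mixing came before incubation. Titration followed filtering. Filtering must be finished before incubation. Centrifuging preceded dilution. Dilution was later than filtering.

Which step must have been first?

Mixing has a chain of constraints placing it before every other step, so mixing must be first.

mixing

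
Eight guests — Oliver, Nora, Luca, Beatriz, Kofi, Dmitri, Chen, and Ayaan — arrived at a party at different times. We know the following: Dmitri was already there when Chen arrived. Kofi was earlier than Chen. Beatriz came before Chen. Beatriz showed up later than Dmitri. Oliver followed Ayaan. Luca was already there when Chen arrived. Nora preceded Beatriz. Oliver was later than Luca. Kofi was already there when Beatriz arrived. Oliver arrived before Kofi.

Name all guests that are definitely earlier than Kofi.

Directly stated before Kofi: Oliver.
Ayaan reaches Kofi via Ayaan → Oliver → Kofi.
Luca reaches Kofi via Luca → Oliver → Kofi.
No chain forces Nora (or any of the others) ahead of Kofi.

Ayaan, Luca, Oliver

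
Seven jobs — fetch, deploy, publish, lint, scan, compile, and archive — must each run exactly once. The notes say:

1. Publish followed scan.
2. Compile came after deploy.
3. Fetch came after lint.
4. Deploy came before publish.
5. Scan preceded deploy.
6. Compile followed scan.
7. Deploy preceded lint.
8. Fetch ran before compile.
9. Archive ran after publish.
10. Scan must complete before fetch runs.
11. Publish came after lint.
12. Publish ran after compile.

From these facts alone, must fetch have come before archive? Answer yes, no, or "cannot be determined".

yes

Chain the constraints: fetch → compile → publish → archive. Each link is directly stated, so fetch comes before archive.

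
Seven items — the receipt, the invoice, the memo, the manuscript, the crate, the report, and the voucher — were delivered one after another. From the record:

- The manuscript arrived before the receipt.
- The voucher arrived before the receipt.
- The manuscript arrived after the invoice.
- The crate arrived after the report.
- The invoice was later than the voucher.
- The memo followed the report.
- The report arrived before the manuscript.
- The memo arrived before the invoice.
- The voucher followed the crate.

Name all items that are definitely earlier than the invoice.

Directly stated before the invoice: the memo and the voucher.
The crate reaches the invoice via the crate → the voucher → the invoice.
The report reaches the invoice via the report → the memo → the invoice.

the crate, the memo, the report, the voucher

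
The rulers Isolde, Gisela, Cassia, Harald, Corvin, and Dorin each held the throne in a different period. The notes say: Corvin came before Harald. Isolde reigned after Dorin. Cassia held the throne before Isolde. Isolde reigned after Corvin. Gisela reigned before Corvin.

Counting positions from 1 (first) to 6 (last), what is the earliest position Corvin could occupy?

Gisela must come before Corvin — 1 forced predecessor.
Nothing else is forced ahead of Corvin, so their earliest slot is position 1 + 1 = 2.

2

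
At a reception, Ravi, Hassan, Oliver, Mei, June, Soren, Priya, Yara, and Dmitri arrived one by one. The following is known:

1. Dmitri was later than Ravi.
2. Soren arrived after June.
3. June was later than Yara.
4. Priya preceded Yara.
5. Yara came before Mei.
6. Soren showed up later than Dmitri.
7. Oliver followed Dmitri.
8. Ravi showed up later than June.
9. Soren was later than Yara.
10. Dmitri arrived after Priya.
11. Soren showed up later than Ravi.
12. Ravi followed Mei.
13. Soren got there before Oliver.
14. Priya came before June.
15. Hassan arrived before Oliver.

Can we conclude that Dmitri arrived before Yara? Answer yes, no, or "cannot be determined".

no

Tracing the constraints gives Yara → June → Ravi → Dmitri, so Yara must come before Dmitri.
That means Dmitri cannot be before Yara.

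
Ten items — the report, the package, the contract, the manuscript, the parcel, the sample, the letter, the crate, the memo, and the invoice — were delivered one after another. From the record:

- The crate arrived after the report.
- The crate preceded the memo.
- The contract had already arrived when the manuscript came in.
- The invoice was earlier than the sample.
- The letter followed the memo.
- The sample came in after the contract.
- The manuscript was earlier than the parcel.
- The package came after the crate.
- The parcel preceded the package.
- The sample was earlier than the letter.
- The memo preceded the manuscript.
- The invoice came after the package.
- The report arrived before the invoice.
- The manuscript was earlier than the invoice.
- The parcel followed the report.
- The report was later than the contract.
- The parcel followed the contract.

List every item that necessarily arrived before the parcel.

Directly stated before the parcel: the contract, the manuscript, and the report.
The crate reaches the parcel via the crate → the memo → the manuscript → the parcel.
The memo reaches the parcel via the memo → the manuscript → the parcel.
No chain forces the letter (or any of the others) ahead of the parcel.

the contract, the crate, the manuscript, the memo, the report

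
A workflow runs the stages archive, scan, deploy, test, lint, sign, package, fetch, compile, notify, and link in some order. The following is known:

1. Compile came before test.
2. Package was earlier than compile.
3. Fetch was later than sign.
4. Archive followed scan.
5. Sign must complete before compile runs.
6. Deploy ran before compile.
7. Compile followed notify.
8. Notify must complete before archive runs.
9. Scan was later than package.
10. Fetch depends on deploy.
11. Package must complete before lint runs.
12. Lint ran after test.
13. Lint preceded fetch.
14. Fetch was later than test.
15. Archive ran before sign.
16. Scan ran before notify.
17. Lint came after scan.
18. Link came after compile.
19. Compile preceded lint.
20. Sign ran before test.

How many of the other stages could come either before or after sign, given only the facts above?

Forced before sign: archive, notify, package, and scan; forced after sign: compile, fetch, link, lint, and test.
That leaves deploy with no forced order relative to sign — 1.

1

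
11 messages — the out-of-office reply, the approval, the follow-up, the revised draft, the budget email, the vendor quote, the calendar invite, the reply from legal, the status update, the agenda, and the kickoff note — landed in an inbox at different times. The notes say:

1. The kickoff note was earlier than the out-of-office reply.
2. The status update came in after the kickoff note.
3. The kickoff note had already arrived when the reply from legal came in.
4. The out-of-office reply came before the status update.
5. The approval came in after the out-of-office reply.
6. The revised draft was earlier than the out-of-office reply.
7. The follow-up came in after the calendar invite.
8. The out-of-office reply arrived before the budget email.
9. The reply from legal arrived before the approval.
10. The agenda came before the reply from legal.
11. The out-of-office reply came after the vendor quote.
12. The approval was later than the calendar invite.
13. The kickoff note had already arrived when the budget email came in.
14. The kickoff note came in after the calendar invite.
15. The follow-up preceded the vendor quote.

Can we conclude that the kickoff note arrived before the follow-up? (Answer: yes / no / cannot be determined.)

No chain of stated constraints runs from the kickoff note to the follow-up, and none runs from the follow-up to the kickoff note either.
So the relative order of the kickoff note and the follow-up is not fixed by the given facts.

cannot be determined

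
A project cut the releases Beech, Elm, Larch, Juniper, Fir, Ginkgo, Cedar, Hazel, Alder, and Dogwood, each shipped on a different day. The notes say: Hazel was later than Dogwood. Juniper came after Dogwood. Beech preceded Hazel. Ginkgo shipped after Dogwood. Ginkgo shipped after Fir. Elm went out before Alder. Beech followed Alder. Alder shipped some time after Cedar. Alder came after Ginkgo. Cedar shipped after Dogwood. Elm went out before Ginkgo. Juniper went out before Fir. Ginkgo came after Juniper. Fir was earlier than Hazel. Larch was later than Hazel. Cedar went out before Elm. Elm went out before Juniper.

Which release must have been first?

Dogwood has a chain of constraints placing it before every other release, so Dogwood must be first.

Dogwood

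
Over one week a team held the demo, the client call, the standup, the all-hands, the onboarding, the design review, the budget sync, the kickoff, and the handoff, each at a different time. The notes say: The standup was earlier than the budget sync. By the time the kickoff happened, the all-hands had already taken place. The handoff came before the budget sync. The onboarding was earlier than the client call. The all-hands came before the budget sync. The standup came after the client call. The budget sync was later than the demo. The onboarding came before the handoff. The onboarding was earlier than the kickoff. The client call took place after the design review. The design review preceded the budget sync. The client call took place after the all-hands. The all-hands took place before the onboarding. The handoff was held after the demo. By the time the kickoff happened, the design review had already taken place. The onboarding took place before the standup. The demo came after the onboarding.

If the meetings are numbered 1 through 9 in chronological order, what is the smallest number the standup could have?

5

The all-hands, the client call, the design review, and the onboarding must all come before the standup — 4 forced predecessors.
Nothing else is forced ahead of the standup, so its earliest slot is position 4 + 1 = 5.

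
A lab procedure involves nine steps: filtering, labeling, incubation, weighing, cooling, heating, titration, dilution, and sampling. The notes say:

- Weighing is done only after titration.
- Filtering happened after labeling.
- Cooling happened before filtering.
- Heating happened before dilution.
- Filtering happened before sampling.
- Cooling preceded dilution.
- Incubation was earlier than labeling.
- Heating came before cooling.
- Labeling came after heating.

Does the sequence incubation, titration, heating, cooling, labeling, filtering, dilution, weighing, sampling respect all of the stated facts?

yes

Check each stated constraint against the proposed order — e.g. incubation is ahead of labeling; titration is ahead of weighing. Every pair is in the required order; nothing is violated.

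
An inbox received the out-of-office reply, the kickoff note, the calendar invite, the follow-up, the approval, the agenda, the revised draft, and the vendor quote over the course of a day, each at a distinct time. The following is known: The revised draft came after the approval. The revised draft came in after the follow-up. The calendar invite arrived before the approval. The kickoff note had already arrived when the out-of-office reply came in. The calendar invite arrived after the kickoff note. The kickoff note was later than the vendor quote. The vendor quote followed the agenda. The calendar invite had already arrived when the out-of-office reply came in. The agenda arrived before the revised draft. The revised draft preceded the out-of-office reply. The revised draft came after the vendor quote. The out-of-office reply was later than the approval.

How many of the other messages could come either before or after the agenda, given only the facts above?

1

Forced after the agenda: the approval, the calendar invite, the kickoff note, the out-of-office reply, the revised draft, and the vendor quote.
That leaves the follow-up with no forced order relative to the agenda — 1.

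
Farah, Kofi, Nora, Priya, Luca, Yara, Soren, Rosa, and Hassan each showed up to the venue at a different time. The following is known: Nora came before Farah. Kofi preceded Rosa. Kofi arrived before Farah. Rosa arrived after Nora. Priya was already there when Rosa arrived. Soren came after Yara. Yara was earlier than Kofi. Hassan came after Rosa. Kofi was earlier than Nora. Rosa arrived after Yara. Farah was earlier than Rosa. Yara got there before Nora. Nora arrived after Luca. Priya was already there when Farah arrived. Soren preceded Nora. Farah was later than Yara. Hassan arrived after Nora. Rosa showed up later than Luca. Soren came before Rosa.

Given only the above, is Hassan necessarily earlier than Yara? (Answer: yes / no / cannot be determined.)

no

Tracing the constraints gives Yara → Rosa → Hassan, so Yara must come before Hassan.
That means Hassan cannot be before Yara.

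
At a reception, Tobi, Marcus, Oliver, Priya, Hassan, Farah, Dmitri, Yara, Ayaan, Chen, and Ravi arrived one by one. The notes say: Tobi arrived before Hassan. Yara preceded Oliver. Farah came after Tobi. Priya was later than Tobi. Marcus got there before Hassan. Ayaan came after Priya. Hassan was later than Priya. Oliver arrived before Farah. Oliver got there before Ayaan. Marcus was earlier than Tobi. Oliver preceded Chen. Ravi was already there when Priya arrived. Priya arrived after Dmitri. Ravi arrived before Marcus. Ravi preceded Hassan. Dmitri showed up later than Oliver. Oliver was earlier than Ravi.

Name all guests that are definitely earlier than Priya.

Directly stated before Priya: Dmitri, Ravi, and Tobi.
Marcus reaches Priya via Marcus → Tobi → Priya.
Oliver reaches Priya via Oliver → Dmitri → Priya.
Yara reaches Priya via Yara → Oliver → Dmitri → Priya.
No chain forces Chen (or any of the others) ahead of Priya.

Dmitri, Marcus, Oliver, Ravi, Tobi, Yara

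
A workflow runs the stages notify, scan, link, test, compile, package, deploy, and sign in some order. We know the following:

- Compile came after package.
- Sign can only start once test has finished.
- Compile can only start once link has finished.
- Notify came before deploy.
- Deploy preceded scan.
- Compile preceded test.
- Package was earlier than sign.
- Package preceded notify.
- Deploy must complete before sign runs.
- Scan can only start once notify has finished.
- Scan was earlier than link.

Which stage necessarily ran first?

package

Package has a chain of constraints placing it before every other stage, so package must be first.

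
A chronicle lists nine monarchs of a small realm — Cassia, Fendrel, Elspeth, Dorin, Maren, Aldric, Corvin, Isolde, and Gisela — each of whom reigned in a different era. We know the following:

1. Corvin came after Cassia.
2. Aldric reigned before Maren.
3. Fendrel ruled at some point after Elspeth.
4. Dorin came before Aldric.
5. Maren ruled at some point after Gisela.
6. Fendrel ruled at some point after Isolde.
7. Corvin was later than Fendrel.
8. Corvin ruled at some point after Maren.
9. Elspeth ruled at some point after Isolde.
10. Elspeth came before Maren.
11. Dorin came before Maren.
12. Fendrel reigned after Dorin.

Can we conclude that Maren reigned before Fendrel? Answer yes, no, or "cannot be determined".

No chain of stated constraints runs from Maren to Fendrel, and none runs from Fendrel to Maren either.
So the relative order of Maren and Fendrel is not fixed by the given facts.

cannot be determined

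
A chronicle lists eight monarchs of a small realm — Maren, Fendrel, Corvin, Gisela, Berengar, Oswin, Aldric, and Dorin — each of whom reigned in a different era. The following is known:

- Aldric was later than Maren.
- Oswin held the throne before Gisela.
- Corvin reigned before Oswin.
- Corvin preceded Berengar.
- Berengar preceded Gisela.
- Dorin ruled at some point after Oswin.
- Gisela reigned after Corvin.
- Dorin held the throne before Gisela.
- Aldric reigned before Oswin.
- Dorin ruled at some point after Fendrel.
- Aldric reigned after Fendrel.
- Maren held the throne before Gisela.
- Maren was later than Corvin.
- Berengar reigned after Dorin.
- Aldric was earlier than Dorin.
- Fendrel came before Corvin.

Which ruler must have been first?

Fendrel has a chain of constraints placing them before every other ruler, so Fendrel must be first.

Fendrel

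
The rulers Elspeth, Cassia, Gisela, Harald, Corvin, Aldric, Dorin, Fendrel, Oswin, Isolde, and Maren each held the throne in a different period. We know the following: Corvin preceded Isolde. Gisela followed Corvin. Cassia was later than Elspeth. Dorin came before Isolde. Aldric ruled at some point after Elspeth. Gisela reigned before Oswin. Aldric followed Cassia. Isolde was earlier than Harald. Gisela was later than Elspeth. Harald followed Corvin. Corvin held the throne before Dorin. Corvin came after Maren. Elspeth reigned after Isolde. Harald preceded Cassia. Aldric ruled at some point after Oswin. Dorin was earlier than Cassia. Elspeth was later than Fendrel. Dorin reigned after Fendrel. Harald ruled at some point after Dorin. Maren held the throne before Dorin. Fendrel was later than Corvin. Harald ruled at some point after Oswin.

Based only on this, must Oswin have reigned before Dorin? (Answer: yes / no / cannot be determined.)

Tracing the constraints gives Dorin → Isolde → Elspeth → Gisela → Oswin, so Dorin must come before Oswin.
That means Oswin cannot be before Dorin.

no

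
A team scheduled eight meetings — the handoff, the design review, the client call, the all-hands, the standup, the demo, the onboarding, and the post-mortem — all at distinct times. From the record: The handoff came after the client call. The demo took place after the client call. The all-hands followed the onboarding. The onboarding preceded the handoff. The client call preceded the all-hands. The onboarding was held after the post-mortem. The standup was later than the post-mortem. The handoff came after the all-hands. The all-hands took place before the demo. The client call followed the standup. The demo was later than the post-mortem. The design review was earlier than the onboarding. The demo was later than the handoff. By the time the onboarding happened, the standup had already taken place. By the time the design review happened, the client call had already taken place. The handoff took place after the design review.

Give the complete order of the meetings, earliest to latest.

The constraints fix every adjacent pair, so only one ordering works:
the post-mortem → the standup → the client call → the design review → the onboarding → the all-hands → the handoff → the demo.

the post-mortem, the standup, the client call, the design review, the onboarding, the all-hands, the handoff, the demo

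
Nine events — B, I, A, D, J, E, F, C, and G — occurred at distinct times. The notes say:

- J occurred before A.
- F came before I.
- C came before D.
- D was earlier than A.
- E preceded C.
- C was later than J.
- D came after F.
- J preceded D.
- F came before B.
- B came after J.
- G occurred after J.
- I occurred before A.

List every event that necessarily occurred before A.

C, D, E, F, I, J

Directly stated before A: D, I, and J.
C reaches A via C → D → A.
E reaches A via E → C → D → A.
F reaches A via F → D → A.
No chain forces B (or any of the others) ahead of A.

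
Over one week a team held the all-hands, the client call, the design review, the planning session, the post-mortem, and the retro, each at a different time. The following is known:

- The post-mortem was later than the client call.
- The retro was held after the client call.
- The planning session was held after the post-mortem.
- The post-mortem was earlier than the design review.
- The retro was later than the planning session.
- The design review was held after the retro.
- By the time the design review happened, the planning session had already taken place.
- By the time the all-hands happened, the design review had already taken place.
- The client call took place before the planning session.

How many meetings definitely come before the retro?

Directly stated before the retro: the client call and the planning session.
The post-mortem reaches the retro via the post-mortem → the planning session → the retro.
No chain forces the design review (or any of the others) ahead of the retro.
That's the client call, the planning session, and the post-mortem — 3 in all.

3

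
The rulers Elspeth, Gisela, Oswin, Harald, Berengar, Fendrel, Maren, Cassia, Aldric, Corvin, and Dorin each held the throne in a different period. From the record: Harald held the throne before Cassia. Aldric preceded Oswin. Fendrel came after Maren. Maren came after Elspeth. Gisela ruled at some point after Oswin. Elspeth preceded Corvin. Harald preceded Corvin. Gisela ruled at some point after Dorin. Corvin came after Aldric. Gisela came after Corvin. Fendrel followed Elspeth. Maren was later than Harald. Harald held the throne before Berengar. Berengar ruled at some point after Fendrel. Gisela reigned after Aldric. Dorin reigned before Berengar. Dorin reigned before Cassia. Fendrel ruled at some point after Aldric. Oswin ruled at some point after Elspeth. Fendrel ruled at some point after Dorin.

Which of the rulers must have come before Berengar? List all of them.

Directly stated before Berengar: Dorin, Fendrel, and Harald.
Aldric reaches Berengar via Aldric → Fendrel → Berengar.
Elspeth reaches Berengar via Elspeth → Fendrel → Berengar.
Maren reaches Berengar via Maren → Fendrel → Berengar.
No chain forces Cassia (or any of the others) ahead of Berengar.

Aldric, Dorin, Elspeth, Fendrel, Harald, Maren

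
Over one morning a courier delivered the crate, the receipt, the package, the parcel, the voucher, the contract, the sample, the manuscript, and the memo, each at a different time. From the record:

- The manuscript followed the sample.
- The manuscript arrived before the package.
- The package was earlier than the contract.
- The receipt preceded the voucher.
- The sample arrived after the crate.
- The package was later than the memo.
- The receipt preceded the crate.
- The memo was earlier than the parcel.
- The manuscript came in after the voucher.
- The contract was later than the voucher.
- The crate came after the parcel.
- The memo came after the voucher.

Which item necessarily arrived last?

the contract

Every other item has a chain of constraints placing it before the contract, so the contract is last.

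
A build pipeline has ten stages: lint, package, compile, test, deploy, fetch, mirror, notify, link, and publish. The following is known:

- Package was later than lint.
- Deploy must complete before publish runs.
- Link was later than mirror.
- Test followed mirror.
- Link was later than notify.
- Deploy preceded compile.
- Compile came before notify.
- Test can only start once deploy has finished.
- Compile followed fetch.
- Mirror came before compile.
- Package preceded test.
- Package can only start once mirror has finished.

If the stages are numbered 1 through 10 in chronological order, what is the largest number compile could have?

Compile must come before link and notify — 2 stages forced after it.
Everything else can be placed before compile in some valid order, so compile can sit as late as position 10 − 2 = 8.

8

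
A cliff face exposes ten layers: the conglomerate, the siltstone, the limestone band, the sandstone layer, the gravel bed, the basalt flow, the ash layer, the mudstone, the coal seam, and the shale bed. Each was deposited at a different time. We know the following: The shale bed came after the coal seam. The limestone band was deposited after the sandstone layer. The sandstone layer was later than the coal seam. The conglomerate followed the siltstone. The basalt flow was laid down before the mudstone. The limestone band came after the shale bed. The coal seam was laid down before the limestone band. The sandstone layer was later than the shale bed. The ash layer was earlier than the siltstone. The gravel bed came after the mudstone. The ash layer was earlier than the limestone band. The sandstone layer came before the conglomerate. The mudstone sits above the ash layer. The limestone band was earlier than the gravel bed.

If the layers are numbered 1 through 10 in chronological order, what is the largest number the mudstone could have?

9

The mudstone must come before the gravel bed — 1 layer forced after it.
Everything else can be placed before the mudstone in some valid order, so the mudstone can sit as late as position 10 − 1 = 9.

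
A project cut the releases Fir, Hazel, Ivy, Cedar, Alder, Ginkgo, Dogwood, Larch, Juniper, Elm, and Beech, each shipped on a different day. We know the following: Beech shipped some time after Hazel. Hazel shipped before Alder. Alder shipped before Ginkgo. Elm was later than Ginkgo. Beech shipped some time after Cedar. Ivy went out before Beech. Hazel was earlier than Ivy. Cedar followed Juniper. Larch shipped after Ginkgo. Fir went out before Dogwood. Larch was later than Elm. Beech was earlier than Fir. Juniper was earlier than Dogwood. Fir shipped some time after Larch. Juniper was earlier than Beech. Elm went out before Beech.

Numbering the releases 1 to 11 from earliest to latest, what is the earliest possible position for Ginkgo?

Alder and Hazel must both come before Ginkgo — 2 forced predecessors.
Nothing else is forced ahead of Ginkgo, so its earliest slot is position 2 + 1 = 3.

3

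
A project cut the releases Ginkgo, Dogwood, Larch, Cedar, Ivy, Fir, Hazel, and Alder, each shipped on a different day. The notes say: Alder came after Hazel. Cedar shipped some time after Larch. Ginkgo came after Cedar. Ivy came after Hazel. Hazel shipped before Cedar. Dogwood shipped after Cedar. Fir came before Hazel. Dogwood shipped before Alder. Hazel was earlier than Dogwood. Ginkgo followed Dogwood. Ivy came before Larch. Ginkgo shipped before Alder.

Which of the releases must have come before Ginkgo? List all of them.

Cedar, Dogwood, Fir, Hazel, Ivy, Larch

Directly stated before Ginkgo: Cedar and Dogwood.
Fir reaches Ginkgo via Fir → Hazel → Dogwood → Ginkgo.
Hazel reaches Ginkgo via Hazel → Dogwood → Ginkgo.
Ivy reaches Ginkgo via Ivy → Larch → Cedar → Ginkgo.
Likewise Larch reaches Ginkgo by chaining the stated constraints.
No chain forces Alder ahead of Ginkgo.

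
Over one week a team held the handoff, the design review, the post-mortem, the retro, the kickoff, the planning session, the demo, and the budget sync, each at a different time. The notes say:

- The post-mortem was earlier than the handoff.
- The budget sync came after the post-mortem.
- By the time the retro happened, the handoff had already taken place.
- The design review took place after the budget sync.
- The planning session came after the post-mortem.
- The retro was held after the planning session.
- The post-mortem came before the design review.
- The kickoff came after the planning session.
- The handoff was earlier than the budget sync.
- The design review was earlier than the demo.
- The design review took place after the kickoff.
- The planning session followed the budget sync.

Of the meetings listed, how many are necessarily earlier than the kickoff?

Directly stated before the kickoff: the planning session.
The budget sync reaches the kickoff via the budget sync → the planning session → the kickoff.
The handoff reaches the kickoff via the handoff → the budget sync → the planning session → the kickoff.
The post-mortem reaches the kickoff via the post-mortem → the planning session → the kickoff.
No chain forces the design review (or any of the others) ahead of the kickoff.
That's the budget sync, the handoff, the planning session, and the post-mortem — 4 in all.

4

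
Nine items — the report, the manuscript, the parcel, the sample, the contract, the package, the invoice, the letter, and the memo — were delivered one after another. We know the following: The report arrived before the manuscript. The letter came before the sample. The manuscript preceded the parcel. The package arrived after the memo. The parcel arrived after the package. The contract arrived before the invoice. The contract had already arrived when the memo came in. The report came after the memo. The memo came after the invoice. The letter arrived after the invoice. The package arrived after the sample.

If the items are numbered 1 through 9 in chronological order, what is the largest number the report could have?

7

The report must come before the manuscript and the parcel — 2 items forced after it.
Everything else can be placed before the report in some valid order, so the report can sit as late as position 9 − 2 = 7.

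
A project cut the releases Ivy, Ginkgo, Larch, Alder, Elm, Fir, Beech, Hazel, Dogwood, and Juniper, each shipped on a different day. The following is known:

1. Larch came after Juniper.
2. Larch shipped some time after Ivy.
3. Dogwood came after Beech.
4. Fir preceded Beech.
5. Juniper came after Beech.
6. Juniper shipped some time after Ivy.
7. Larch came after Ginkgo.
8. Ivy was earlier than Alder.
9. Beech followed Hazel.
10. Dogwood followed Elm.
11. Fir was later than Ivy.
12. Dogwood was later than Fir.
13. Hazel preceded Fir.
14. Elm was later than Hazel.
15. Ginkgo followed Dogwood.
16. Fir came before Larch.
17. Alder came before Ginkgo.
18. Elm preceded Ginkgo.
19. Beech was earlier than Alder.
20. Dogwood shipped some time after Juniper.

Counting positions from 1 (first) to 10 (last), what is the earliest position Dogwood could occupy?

Beech, Elm, Fir, Hazel, Ivy, and Juniper must all come before Dogwood — 6 forced predecessors.
Nothing else is forced ahead of Dogwood, so its earliest slot is position 6 + 1 = 7.

7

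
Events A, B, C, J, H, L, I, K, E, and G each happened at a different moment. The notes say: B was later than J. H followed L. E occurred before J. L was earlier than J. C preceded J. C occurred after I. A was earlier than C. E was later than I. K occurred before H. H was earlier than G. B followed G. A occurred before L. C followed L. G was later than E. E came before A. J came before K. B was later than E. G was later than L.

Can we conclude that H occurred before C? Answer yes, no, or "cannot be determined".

Tracing the constraints gives C → J → K → H, so C must come before H.
That means H cannot be before C.

no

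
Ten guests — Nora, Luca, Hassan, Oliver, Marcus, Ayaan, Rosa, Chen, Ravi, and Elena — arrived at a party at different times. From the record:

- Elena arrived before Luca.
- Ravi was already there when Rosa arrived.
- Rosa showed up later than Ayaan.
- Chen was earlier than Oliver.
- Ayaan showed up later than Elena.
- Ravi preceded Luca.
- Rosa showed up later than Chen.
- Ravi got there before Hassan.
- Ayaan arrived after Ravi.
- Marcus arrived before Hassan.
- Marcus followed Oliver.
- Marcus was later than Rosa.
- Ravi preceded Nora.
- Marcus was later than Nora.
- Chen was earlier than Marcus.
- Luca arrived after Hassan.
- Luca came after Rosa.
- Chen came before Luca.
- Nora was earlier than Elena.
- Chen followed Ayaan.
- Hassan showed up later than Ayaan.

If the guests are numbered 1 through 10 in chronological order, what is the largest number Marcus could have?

8

Marcus must come before Hassan and Luca — 2 guests forced after them.
Everything else can be placed before Marcus in some valid order, so Marcus can sit as late as position 10 − 2 = 8.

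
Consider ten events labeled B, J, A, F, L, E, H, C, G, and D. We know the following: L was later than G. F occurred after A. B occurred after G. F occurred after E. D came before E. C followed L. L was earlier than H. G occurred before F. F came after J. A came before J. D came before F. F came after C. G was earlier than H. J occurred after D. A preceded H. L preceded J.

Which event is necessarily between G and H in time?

Tracing the constraints gives G → L → H, so L sits after G and before H.
No other event is forced both after G and before H.

L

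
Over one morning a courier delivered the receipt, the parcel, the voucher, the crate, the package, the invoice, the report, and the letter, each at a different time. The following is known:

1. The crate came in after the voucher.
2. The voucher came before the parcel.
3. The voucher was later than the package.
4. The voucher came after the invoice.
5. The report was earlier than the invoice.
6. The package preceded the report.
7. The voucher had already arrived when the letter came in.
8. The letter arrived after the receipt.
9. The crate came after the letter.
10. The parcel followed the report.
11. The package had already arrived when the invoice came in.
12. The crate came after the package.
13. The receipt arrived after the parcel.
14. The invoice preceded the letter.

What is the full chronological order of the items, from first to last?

The constraints fix every adjacent pair, so only one ordering works:
the package → the report → the invoice → the voucher → the parcel → the receipt → the letter → the crate.

the package, the report, the invoice, the voucher, the parcel, the receipt, the letter, the crate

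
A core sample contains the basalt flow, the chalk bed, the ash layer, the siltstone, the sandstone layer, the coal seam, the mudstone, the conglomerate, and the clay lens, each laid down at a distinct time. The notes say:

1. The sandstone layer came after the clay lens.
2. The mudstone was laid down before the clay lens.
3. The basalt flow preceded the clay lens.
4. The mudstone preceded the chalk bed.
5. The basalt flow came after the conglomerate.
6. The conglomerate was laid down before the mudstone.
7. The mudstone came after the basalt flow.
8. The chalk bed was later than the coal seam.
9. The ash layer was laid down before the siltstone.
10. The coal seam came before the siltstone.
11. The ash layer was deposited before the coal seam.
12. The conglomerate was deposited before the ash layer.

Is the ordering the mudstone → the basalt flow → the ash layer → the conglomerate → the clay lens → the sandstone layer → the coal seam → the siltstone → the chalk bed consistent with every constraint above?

The constraints require the basalt flow before the mudstone, but in the proposed sequence the mudstone appears ahead of the basalt flow. That one violation is enough.

no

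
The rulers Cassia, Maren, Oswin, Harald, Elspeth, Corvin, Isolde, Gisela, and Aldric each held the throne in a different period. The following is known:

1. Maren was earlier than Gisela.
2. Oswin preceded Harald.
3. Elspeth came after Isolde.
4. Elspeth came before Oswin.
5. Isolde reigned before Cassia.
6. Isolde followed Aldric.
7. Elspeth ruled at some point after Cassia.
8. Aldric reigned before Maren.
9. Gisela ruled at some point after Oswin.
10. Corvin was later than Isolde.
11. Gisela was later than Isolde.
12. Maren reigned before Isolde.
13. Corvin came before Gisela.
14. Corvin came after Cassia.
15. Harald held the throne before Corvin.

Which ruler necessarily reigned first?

Aldric has a chain of constraints placing them before every other ruler, so Aldric must be first.

Aldric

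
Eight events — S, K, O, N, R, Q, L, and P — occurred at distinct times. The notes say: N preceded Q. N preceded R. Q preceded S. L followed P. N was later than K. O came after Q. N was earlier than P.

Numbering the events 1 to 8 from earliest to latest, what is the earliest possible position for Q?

K and N must both come before Q — 2 forced predecessors.
Nothing else is forced ahead of Q, so its earliest slot is position 2 + 1 = 3.

3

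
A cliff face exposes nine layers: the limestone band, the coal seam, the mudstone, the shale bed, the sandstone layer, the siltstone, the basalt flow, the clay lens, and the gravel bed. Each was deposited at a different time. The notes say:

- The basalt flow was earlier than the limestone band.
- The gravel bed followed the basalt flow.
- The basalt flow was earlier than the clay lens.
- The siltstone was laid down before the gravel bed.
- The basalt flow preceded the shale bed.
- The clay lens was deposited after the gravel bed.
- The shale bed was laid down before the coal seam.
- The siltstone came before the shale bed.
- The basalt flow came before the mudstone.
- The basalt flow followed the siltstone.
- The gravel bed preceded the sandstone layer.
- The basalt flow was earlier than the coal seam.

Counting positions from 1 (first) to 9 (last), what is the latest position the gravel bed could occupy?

The gravel bed must come before the clay lens and the sandstone layer — 2 layers forced after it.
Everything else can be placed before the gravel bed in some valid order, so the gravel bed can sit as late as position 9 − 2 = 7.

7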